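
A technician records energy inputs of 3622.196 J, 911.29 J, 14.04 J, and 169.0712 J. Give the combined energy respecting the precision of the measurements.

3622.196 J + 911.29 J + 14.04 J + 169.0712 J = 4716.5972 J.
Addition/subtraction keeps the fewest decimal places: 3622.196 → 3 decimal places, 911.29 → 2 decimal places, 14.04 → 2 decimal places, 169.0712 → 4 decimal places; limit is 2.
Rounded to 2 decimal places: 4716.60 J.

4716.60 J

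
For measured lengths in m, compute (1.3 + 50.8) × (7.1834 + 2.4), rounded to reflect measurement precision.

5.0 × 10^2 m²

1.3 + 50.8 = 52.1, limited to 1 d.p. → 3 s.f.; 7.1834 + 2.4 = 9.5834, limited to 1 d.p. → 2 s.f.
Carrying full precision, 52.1 × 9.5834 = 499.29514; keep min(3, 2) = 2 s.f.
Rounded to 2 significant figures: 5.0 × 10^2 m².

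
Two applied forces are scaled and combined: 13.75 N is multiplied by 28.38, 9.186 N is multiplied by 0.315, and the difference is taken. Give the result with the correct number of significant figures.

387.3 N

13.75 × 28.38 = 390.225 → 390.2 N (4 s.f., last digit at the 10^-1 place).
9.186 × 0.315 = 2.89359 → 2.89 N (3 s.f., last digit at the 10^-2 place).
Difference: 387.33141 N; keep the coarser place, 10^-1.
Result: 387.3 N.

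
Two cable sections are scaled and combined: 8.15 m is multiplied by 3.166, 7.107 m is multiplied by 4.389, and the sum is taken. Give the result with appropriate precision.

8.15 × 3.166 = 25.8029 → 25.8 m (3 s.f., last digit at the 10^-1 place).
7.107 × 4.389 = 31.192623 → 31.19 m (4 s.f., last digit at the 10^-2 place).
Sum: 56.995523 m; keep the coarser place, 10^-1.
Result: 57.0 m.

57.0 m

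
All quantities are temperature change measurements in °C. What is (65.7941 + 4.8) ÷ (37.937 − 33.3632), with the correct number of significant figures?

15.4

65.7941 + 4.8 = 70.5941, limited to 1 d.p. → 3 s.f.; 37.937 − 33.3632 = 4.5738, limited to 3 d.p. → 4 s.f.
Carrying full precision, 70.5941 ÷ 4.5738 = 15.4344527526…; keep min(3, 4) = 3 s.f.
Rounded to 3 significant figures: 15.4.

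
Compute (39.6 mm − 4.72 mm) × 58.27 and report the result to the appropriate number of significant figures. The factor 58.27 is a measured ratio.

2.03 × 10³ mm

39.6 mm − 4.72 mm = 34.88 mm; the difference is limited to 1 decimal place (3 s.f.).
Carrying full precision, 34.88 × 58.27 = 2032.4576 mm; 58.27 has 4 s.f., so the result keeps min(3, 4) = 3 s.f.
Rounded to 3 significant figures: 2.03 × 10³ mm.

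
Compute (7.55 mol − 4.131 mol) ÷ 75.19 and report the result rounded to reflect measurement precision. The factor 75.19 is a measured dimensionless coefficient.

7.55 mol − 4.131 mol = 3.419 mol; the difference is limited to 2 decimal places (3 s.f.).
Carrying full precision, 3.419 ÷ 75.19 = 0.0454714722702… mol; 75.19 has 4 s.f., so the result keeps min(3, 4) = 3 s.f.
Rounded to 3 significant figures: 0.0455 mol.

0.0455 mol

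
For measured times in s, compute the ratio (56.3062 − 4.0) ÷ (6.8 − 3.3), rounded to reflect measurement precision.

56.3062 − 4.0 = 52.3062, limited to 1 d.p. → 3 s.f.; 6.8 − 3.3 = 3.5, limited to 1 d.p. → 2 s.f.
Carrying full precision, 52.3062 ÷ 3.5 = 14.9446285714…; keep min(3, 2) = 2 s.f.
Rounded to 2 significant figures: 15.

15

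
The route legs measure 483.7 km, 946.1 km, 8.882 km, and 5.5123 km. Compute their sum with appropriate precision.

1444.2 km

483.7 km + 946.1 km + 8.882 km + 5.5123 km = 1444.1943 km.
Addition/subtraction keeps the fewest decimal places: 483.7 → 1 decimal place, 946.1 → 1 decimal place, 8.882 → 3 decimal places, 5.5123 → 4 decimal places; limit is 1.
Rounded to 1 decimal place: 1444.2 km.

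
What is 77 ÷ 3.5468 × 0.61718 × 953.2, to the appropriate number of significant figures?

77 ÷ 3.5468 × 0.61718 × 953.2 = 12771.735128…
Multiplication/division keeps the fewest significant figures: 77 → 2 s.f., 3.5468 → 5 s.f., 0.61718 → 5 s.f., 953.2 → 4 s.f.; limit is 2.
Rounded to 2 significant figures: 1.3 × 10⁴.

1.3 × 10⁴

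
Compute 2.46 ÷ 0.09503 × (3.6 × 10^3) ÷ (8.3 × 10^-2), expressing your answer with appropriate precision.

2.46 ÷ 0.09503 × (3.6 × 10^3) ÷ (8.3 × 10^-2) = 1122790.64696…
Multiplication/division keeps the fewest significant figures: 2.46 → 3 s.f., 0.09503 → 4 s.f., 3.6 × 10^3 → 2 s.f., 8.3 × 10^-2 → 2 s.f.; limit is 2.
Rounded to 2 significant figures: 1.1 × 10^6.

1.1 × 10^6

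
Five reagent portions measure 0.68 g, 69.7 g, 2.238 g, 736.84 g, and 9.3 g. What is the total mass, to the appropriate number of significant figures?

818.8 g

0.68 g + 69.7 g + 2.238 g + 736.84 g + 9.3 g = 818.758 g.
Addition/subtraction keeps the fewest decimal places: 0.68 → 2 decimal places, 69.7 → 1 decimal place, 2.238 → 3 decimal places, 736.84 → 2 decimal places, 9.3 → 1 decimal place; limit is 1.
Rounded to 1 decimal place: 818.8 g.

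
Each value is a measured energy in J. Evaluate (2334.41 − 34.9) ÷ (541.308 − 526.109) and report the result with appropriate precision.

2334.41 − 34.9 = 2299.51, limited to 1 d.p. → 5 s.f.; 541.308 − 526.109 = 15.199, limited to 3 d.p. → 5 s.f.
Carrying full precision, 2299.51 ÷ 15.199 = 151.293506152…; keep min(5, 5) = 5 s.f.
Rounded to 5 significant figures: 151.29.

151.29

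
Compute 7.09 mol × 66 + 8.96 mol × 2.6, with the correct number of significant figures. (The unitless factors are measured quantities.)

4.9 × 10^2 mol

7.09 × 66 = 467.94 → 4.7 × 10^2 mol (2 s.f., last digit at the 10^1 place).
8.96 × 2.6 = 23.296 → 23 mol (2 s.f., last digit at the 10^0 place).
Sum: 491.236 mol; keep the coarser place, 10^1.
Result: 4.9 × 10^2 mol.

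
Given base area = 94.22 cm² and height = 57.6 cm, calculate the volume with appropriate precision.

5.43 × 10³ cm³

volume = 94.22 cm² × 57.6 cm = 5427.072 cm³.
94.22 has 4 significant figures; 57.6 has 3.
Division/multiplication keeps the fewest: 3 significant figures.
Rounded: 5.43 × 10³ cm³.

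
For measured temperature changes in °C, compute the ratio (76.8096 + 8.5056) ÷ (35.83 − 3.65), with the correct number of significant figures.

2.651

76.8096 + 8.5056 = 85.3152, limited to 4 d.p. → 6 s.f.; 35.83 − 3.65 = 32.18, limited to 2 d.p. → 4 s.f.
Carrying full precision, 85.3152 ÷ 32.18 = 2.65118707272…; keep min(6, 4) = 4 s.f.
Rounded to 4 significant figures: 2.651.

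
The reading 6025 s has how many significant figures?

6025: zeros between nonzero digits are significant.

4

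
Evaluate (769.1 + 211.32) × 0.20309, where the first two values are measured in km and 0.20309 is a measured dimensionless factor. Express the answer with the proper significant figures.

199.1 km

769.1 km + 211.32 km = 980.42 km; the sum is limited to 1 decimal place (4 s.f.).
Carrying full precision, 980.42 × 0.20309 = 199.1134978 km; 0.20309 has 5 s.f., so the result keeps min(4, 5) = 4 s.f.
Rounded to 4 significant figures: 199.1 km.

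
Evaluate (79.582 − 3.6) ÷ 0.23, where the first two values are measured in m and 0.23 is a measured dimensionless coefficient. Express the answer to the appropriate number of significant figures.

3.3 × 10² m

79.582 m − 3.6 m = 75.982 m; the difference is limited to 1 decimal place (3 s.f.).
Carrying full precision, 75.982 ÷ 0.23 = 330.356521739… m; 0.23 has 2 s.f., so the result keeps min(3, 2) = 2 s.f.
Rounded to 2 significant figures: 3.3 × 10² m.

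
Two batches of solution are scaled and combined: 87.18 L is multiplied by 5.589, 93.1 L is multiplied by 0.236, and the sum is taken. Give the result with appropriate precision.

509.2 L

87.18 × 5.589 = 487.24902 → 487.2 L (4 s.f., last digit at the 10^-1 place).
93.1 × 0.236 = 21.9716 → 22.0 L (3 s.f., last digit at the 10^-1 place).
Sum: 509.22062 L; keep the coarser place, 10^-1.
Result: 509.2 L.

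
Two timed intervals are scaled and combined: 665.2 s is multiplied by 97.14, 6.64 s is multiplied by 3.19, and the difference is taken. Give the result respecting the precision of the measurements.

6.460 × 10^4 s

665.2 × 97.14 = 64617.528 → 6.462 × 10^4 s (4 s.f., last digit at the 10^1 place).
6.64 × 3.19 = 21.1816 → 21.2 s (3 s.f., last digit at the 10^-1 place).
Difference: 64596.3464 s; keep the coarser place, 10^1.
Result: 6.460 × 10^4 s.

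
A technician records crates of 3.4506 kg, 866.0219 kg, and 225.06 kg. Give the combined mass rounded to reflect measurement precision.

1094.53 kg

3.4506 kg + 866.0219 kg + 225.06 kg = 1094.5325 kg.
Addition/subtraction keeps the fewest decimal places: 3.4506 → 4 decimal places, 866.0219 → 4 decimal places, 225.06 → 2 decimal places; limit is 2.
Rounded to 2 decimal places: 1094.53 kg.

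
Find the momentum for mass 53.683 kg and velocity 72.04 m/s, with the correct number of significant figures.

momentum = 53.683 kg × 72.04 m/s = 3867.32332 kg·m/s.
53.683 has 5 significant figures; 72.04 has 4.
Division/multiplication keeps the fewest: 4 significant figures.
Rounded: 3867 kg·m/s.

3867 kg·m/s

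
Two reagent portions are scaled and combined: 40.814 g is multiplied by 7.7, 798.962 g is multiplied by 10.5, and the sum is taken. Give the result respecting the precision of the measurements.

40.814 × 7.7 = 314.2678 → 3.1 × 10² g (2 s.f., last digit at the 10^1 place).
798.962 × 10.5 = 8389.101 → 8.39 × 10³ g (3 s.f., last digit at the 10^1 place).
Sum: 8703.3688 g; keep the coarser place, 10^1.
Result: 8.70 × 10³ g.

8.70 × 10³ g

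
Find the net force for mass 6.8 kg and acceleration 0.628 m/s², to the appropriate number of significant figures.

net force = 6.8 kg × 0.628 m/s² = 4.2704 N.
6.8 has 2 significant figures; 0.628 has 3.
Division/multiplication keeps the fewest: 2 significant figures.
Rounded: 4.3 N.

4.3 N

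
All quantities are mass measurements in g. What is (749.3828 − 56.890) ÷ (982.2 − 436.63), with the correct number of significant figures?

749.3828 − 56.890 = 692.4928, limited to 3 d.p. → 6 s.f.; 982.2 − 436.63 = 545.57, limited to 1 d.p. → 4 s.f.
Carrying full precision, 692.4928 ÷ 545.57 = 1.26930146452…; keep min(6, 4) = 4 s.f.
Rounded to 4 significant figures: 1.269.

1.269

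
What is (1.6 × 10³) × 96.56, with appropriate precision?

(1.6 × 10³) × 96.56 = 154496
Multiplication/division keeps the fewest significant figures: 1.6 × 10³ → 2 s.f., 96.56 → 4 s.f.; limit is 2.
Rounded to 2 significant figures: 1.5 × 10⁵.

1.5 × 10⁵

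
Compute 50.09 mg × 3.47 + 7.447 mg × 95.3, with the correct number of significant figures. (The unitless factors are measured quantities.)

884 mg

50.09 × 3.47 = 173.8123 → 174 mg (3 s.f., last digit at the 10^0 place).
7.447 × 95.3 = 709.6991 → 7.10 × 10² mg (3 s.f., last digit at the 10^0 place).
Sum: 883.5114 mg; keep the coarser place, 10^0.
Result: 884 mg.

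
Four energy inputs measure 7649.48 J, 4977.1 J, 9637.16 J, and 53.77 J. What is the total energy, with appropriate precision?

22317.5 J

7649.48 J + 4977.1 J + 9637.16 J + 53.77 J = 22317.51 J.
Addition/subtraction keeps the fewest decimal places: 7649.48 → 2 decimal places, 4977.1 → 1 decimal place, 9637.16 → 2 decimal places, 53.77 → 2 decimal places; limit is 1.
Rounded to 1 decimal place: 22317.5 J.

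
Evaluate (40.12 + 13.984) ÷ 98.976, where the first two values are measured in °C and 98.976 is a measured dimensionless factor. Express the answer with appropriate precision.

0.5466 °C

40.12 °C + 13.984 °C = 54.104 °C; the sum is limited to 2 decimal places (4 s.f.).
Carrying full precision, 54.104 ÷ 98.976 = 0.546637568704… °C; 98.976 has 5 s.f., so the result keeps min(4, 5) = 4 s.f.
Rounded to 4 significant figures: 0.5466 °C.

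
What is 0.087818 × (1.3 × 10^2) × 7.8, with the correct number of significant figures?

89

0.087818 × (1.3 × 10^2) × 7.8 = 89.047452
Multiplication/division keeps the fewest significant figures: 0.087818 → 5 s.f., 1.3 × 10^2 → 2 s.f., 7.8 → 2 s.f.; limit is 2.
Rounded to 2 significant figures: 89.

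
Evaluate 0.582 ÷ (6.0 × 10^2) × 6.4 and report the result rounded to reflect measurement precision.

0.582 ÷ (6.0 × 10^2) × 6.4 = 0.006208
Multiplication/division keeps the fewest significant figures: 0.582 → 3 s.f., 6.0 × 10^2 → 2 s.f., 6.4 → 2 s.f.; limit is 2.
Rounded to 2 significant figures: 0.0062.

0.0062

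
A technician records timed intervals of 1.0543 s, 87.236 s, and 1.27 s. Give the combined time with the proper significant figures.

1.0543 s + 87.236 s + 1.27 s = 89.5603 s.
Addition/subtraction keeps the fewest decimal places: 1.0543 → 4 decimal places, 87.236 → 3 decimal places, 1.27 → 2 decimal places; limit is 2.
Rounded to 2 decimal places: 89.56 s.

89.56 s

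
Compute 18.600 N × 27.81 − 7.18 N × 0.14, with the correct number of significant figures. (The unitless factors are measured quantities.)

18.600 × 27.81 = 517.266 → 517.3 N (4 s.f., last digit at the 10^-1 place).
7.18 × 0.14 = 1.0052 → 1.0 N (2 s.f., last digit at the 10^-1 place).
Difference: 516.2608 N; keep the coarser place, 10^-1.
Result: 516.3 N.

516.3 N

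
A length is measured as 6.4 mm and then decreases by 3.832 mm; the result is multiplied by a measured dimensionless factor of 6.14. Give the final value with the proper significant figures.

16 mm

6.4 mm − 3.832 mm = 2.568 mm; the difference is limited to 1 decimal place (2 s.f.).
Carrying full precision, 2.568 × 6.14 = 15.76752 mm; 6.14 has 3 s.f., so the result keeps min(2, 3) = 2 s.f.
Rounded to 2 significant figures: 16 mm.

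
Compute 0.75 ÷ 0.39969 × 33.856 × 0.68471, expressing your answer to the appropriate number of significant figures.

43

0.75 ÷ 0.39969 × 33.856 × 0.68471 = 43.4991026045…
Multiplication/division keeps the fewest significant figures: 0.75 → 2 s.f., 0.39969 → 5 s.f., 33.856 → 5 s.f., 0.68471 → 5 s.f.; limit is 2.
Rounded to 2 significant figures: 43.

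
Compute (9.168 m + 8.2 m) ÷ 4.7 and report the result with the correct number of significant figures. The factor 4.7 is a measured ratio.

3.7 m

9.168 m + 8.2 m = 17.368 m; the sum is limited to 1 decimal place (3 s.f.).
Carrying full precision, 17.368 ÷ 4.7 = 3.69531914894… m; 4.7 has 2 s.f., so the result keeps min(3, 2) = 2 s.f.
Rounded to 2 significant figures: 3.7 m.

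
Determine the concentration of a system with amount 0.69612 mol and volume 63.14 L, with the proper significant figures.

0.01103 mol/L

concentration = 0.69612 mol ÷ 63.14 L = 0.0110250237567… mol/L.
0.69612 has 5 significant figures; 63.14 has 4.
Division/multiplication keeps the fewest: 4 significant figures.
Rounded: 0.01103 mol/L.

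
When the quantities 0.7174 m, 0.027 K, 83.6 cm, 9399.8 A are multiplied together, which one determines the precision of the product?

0.7174 m → 4 s.f.; 0.027 K → 2 s.f.; 83.6 cm → 3 s.f.; 9399.8 A → 5 s.f.
The fewest is 2 significant figures, from 0.027 K.

0.027 K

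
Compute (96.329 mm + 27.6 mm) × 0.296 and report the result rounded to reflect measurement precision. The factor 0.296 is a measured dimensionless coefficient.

96.329 mm + 27.6 mm = 123.929 mm; the sum is limited to 1 decimal place (4 s.f.).
Carrying full precision, 123.929 × 0.296 = 36.682984 mm; 0.296 has 3 s.f., so the result keeps min(4, 3) = 3 s.f.
Rounded to 3 significant figures: 36.7 mm.

36.7 mm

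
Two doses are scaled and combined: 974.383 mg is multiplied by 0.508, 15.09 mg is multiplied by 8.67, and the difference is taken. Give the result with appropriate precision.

974.383 × 0.508 = 494.986564 → 495 mg (3 s.f., last digit at the 10^0 place).
15.09 × 8.67 = 130.8303 → 131 mg (3 s.f., last digit at the 10^0 place).
Difference: 364.156264 mg; keep the coarser place, 10^0.
Result: 364 mg.

364 mg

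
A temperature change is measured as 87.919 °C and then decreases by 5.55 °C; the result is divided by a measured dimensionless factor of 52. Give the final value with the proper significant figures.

87.919 °C − 5.55 °C = 82.369 °C; the difference is limited to 2 decimal places (4 s.f.).
Carrying full precision, 82.369 ÷ 52 = 1.58401923077… °C; 52 has 2 s.f., so the result keeps min(4, 2) = 2 s.f.
Rounded to 2 significant figures: 1.6 °C.

1.6 °C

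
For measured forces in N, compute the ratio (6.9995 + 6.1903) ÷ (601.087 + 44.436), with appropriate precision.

0.0204327

6.9995 + 6.1903 = 13.1898, limited to 4 d.p. → 6 s.f.; 601.087 + 44.436 = 645.523, limited to 3 d.p. → 6 s.f.
Carrying full precision, 13.1898 ÷ 645.523 = 0.0204327343875…; keep min(6, 6) = 6 s.f.
Rounded to 6 significant figures: 0.0204327.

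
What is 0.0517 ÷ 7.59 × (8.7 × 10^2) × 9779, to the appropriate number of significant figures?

5.8 × 10^4

0.0517 ÷ 7.59 × (8.7 × 10^2) × 9779 = 57951.2043478…
Multiplication/division keeps the fewest significant figures: 0.0517 → 3 s.f., 7.59 → 3 s.f., 8.7 × 10^2 → 2 s.f., 9779 → 4 s.f.; limit is 2.
Rounded to 2 significant figures: 5.8 × 10^4.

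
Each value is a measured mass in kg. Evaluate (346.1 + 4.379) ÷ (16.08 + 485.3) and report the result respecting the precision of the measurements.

346.1 + 4.379 = 350.479, limited to 1 d.p. → 4 s.f.; 16.08 + 485.3 = 501.38, limited to 1 d.p. → 4 s.f.
Carrying full precision, 350.479 ÷ 501.38 = 0.699028680841…; keep min(4, 4) = 4 s.f.
Rounded to 4 significant figures: 0.6990.

0.6990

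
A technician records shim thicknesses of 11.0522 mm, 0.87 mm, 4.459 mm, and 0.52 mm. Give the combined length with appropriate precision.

11.0522 mm + 0.87 mm + 4.459 mm + 0.52 mm = 16.9012 mm.
Addition/subtraction keeps the fewest decimal places: 11.0522 → 4 decimal places, 0.87 → 2 decimal places, 4.459 → 3 decimal places, 0.52 → 2 decimal places; limit is 2.
Rounded to 2 decimal places: 16.90 mm.

16.90 mm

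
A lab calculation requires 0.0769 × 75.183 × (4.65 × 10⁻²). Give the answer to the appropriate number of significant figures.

0.0769 × 75.183 × (4.65 × 10⁻²) = 0.26884313055
Multiplication/division keeps the fewest significant figures: 0.0769 → 3 s.f., 75.183 → 5 s.f., 4.65 × 10⁻² → 3 s.f.; limit is 3.
Rounded to 3 significant figures: 0.269.

0.269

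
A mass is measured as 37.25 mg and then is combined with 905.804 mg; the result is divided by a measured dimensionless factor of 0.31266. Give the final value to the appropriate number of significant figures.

37.25 mg + 905.804 mg = 943.054 mg; the sum is limited to 2 decimal places (5 s.f.).
Carrying full precision, 943.054 ÷ 0.31266 = 3016.22849101… mg; 0.31266 has 5 s.f., so the result keeps min(5, 5) = 5 s.f.
Rounded to 5 significant figures: 3016.2 mg.

3016.2 mg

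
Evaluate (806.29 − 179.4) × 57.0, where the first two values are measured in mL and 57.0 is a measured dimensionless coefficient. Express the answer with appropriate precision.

806.29 mL − 179.4 mL = 626.89 mL; the difference is limited to 1 decimal place (4 s.f.).
Carrying full precision, 626.89 × 57.0 = 35732.73 mL; 57.0 has 3 s.f., so the result keeps min(4, 3) = 3 s.f.
Rounded to 3 significant figures: 3.57 × 10⁴ mL.

3.57 × 10⁴ mL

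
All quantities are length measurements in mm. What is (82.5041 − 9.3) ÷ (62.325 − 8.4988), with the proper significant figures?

82.5041 − 9.3 = 73.2041, limited to 1 d.p. → 3 s.f.; 62.325 − 8.4988 = 53.8262, limited to 3 d.p. → 5 s.f.
Carrying full precision, 73.2041 ÷ 53.8262 = 1.36000869465…; keep min(3, 5) = 3 s.f.
Rounded to 3 significant figures: 1.36.

1.36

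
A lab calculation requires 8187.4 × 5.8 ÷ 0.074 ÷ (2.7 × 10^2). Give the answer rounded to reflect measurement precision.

2.4 × 10^3

8187.4 × 5.8 ÷ 0.074 ÷ (2.7 × 10^2) = 2376.72272272…
Multiplication/division keeps the fewest significant figures: 8187.4 → 5 s.f., 5.8 → 2 s.f., 0.074 → 2 s.f., 2.7 × 10^2 → 2 s.f.; limit is 2.
Rounded to 2 significant figures: 2.4 × 10^3.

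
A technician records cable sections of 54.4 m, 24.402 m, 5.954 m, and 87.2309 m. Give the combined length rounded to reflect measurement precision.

1.720 × 10² m

54.4 m + 24.402 m + 5.954 m + 87.2309 m = 171.9869 m.
Addition/subtraction keeps the fewest decimal places: 54.4 → 1 decimal place, 24.402 → 3 decimal places, 5.954 → 3 decimal places, 87.2309 → 4 decimal places; limit is 1.
Rounded to 1 decimal place: 1.720 × 10² m.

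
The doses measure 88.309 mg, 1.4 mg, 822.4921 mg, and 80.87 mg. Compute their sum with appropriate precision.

88.309 mg + 1.4 mg + 822.4921 mg + 80.87 mg = 993.0711 mg.
Addition/subtraction keeps the fewest decimal places: 88.309 → 3 decimal places, 1.4 → 1 decimal place, 822.4921 → 4 decimal places, 80.87 → 2 decimal places; limit is 1.
Rounded to 1 decimal place: 993.1 mg.

993.1 mg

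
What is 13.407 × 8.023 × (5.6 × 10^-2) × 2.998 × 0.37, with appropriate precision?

13.407 × 8.023 × (5.6 × 10^-2) × 2.998 × 0.37 = 6.68174321264…
Multiplication/division keeps the fewest significant figures: 13.407 → 5 s.f., 8.023 → 4 s.f., 5.6 × 10^-2 → 2 s.f., 2.998 → 4 s.f., 0.37 → 2 s.f.; limit is 2.
Rounded to 2 significant figures: 6.7.

6.7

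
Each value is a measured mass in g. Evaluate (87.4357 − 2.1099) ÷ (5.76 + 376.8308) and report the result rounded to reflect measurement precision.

2.2302 × 10^-1

87.4357 − 2.1099 = 85.3258, limited to 4 d.p. → 6 s.f.; 5.76 + 376.8308 = 382.5908, limited to 2 d.p. → 5 s.f.
Carrying full precision, 85.3258 ÷ 382.5908 = 0.223021044939…; keep min(6, 5) = 5 s.f.
Rounded to 5 significant figures: 2.2302 × 10^-1.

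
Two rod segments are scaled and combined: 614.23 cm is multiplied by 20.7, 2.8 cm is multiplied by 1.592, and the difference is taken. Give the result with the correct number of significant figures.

614.23 × 20.7 = 12714.561 → 1.27 × 10^4 cm (3 s.f., last digit at the 10^2 place).
2.8 × 1.592 = 4.4576 → 4.5 cm (2 s.f., last digit at the 10^-1 place).
Difference: 12710.1034 cm; keep the coarser place, 10^2.
Result: 1.27 × 10^4 cm.

1.27 × 10^4 cm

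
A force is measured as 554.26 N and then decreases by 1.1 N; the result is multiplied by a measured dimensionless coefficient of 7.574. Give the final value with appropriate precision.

554.26 N − 1.1 N = 553.16 N; the difference is limited to 1 decimal place (4 s.f.).
Carrying full precision, 553.16 × 7.574 = 4189.63384 N; 7.574 has 4 s.f., so the result keeps min(4, 4) = 4 s.f.
Rounded to 4 significant figures: 4190. N.

4190. N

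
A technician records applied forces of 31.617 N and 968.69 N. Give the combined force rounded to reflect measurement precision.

31.617 N + 968.69 N = 1000.307 N.
Addition/subtraction keeps the fewest decimal places: 31.617 → 3 decimal places, 968.69 → 2 decimal places; limit is 2.
Rounded to 2 decimal places: 1.00031 × 10^3 N.

1.00031 × 10^3 N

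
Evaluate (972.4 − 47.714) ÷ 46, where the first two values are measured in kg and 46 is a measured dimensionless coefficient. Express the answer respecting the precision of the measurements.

972.4 kg − 47.714 kg = 924.686 kg; the difference is limited to 1 decimal place (4 s.f.).
Carrying full precision, 924.686 ÷ 46 = 20.1018695652… kg; 46 has 2 s.f., so the result keeps min(4, 2) = 2 s.f.
Rounded to 2 significant figures: 20. kg.

20. kg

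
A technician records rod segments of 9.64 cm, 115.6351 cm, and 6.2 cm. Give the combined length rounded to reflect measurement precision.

9.64 cm + 115.6351 cm + 6.2 cm = 131.4751 cm.
Addition/subtraction keeps the fewest decimal places: 9.64 → 2 decimal places, 115.6351 → 4 decimal places, 6.2 → 1 decimal place; limit is 1.
Rounded to 1 decimal place: 131.5 cm.

131.5 cm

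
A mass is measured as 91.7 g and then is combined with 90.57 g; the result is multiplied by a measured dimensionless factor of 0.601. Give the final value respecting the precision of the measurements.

91.7 g + 90.57 g = 182.27 g; the sum is limited to 1 decimal place (4 s.f.).
Carrying full precision, 182.27 × 0.601 = 109.54427 g; 0.601 has 3 s.f., so the result keeps min(4, 3) = 3 s.f.
Rounded to 3 significant figures: 1.10 × 10^2 g.

1.10 × 10^2 g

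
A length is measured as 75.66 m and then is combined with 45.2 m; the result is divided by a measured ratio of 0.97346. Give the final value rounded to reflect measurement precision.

75.66 m + 45.2 m = 120.86 m; the sum is limited to 1 decimal place (4 s.f.).
Carrying full precision, 120.86 ÷ 0.97346 = 124.155075709… m; 0.97346 has 5 s.f., so the result keeps min(4, 5) = 4 s.f.
Rounded to 4 significant figures: 124.2 m.

124.2 m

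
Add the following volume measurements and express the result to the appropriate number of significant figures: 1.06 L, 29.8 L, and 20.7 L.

51.6 L

1.06 L + 29.8 L + 20.7 L = 51.56 L.
Addition/subtraction keeps the fewest decimal places: 1.06 → 2 decimal places, 29.8 → 1 decimal place, 20.7 → 1 decimal place; limit is 1.
Rounded to 1 decimal place: 51.6 L.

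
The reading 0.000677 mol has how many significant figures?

3

0.000677: leading zeros are not significant.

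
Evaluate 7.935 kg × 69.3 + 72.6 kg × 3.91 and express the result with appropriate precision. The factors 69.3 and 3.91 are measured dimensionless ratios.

7.935 × 69.3 = 549.8955 → 550. kg (3 s.f., last digit at the 10^0 place).
72.6 × 3.91 = 283.866 → 284 kg (3 s.f., last digit at the 10^0 place).
Sum: 833.7615 kg; keep the coarser place, 10^0.
Result: 834 kg.

834 kg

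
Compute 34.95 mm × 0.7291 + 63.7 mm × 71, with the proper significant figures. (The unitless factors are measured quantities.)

4.5 × 10³ mm

34.95 × 0.7291 = 25.482045 → 25.48 mm (4 s.f., last digit at the 10^-2 place).
63.7 × 71 = 4522.7 → 4.5 × 10³ mm (2 s.f., last digit at the 10^2 place).
Sum: 4548.182045 mm; keep the coarser place, 10^2.
Result: 4.5 × 10³ mm.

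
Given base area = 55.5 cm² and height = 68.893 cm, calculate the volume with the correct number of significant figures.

volume = 55.5 cm² × 68.893 cm = 3823.5615 cm³.
55.5 has 3 significant figures; 68.893 has 5.
Division/multiplication keeps the fewest: 3 significant figures.
Rounded: 3.82 × 10^3 cm³.

3.82 × 10^3 cm³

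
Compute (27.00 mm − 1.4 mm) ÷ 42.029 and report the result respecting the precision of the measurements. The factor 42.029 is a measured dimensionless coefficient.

27.00 mm − 1.4 mm = 25.60 mm; the difference is limited to 1 decimal place (3 s.f.).
Carrying full precision, 25.60 ÷ 42.029 = 0.60910323824… mm; 42.029 has 5 s.f., so the result keeps min(3, 5) = 3 s.f.
Rounded to 3 significant figures: 0.609 mm.

0.609 mm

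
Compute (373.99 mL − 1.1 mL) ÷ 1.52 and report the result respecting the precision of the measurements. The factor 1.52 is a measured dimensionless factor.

373.99 mL − 1.1 mL = 372.89 mL; the difference is limited to 1 decimal place (4 s.f.).
Carrying full precision, 372.89 ÷ 1.52 = 245.322368421… mL; 1.52 has 3 s.f., so the result keeps min(4, 3) = 3 s.f.
Rounded to 3 significant figures: 245 mL.

245 mL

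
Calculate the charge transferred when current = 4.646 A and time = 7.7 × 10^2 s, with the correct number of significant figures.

charge transferred = 4.646 A × 7.7 × 10^2 s = 3577.42 C.
4.646 has 4 significant figures; 7.7 × 10^2 has 2.
Division/multiplication keeps the fewest: 2 significant figures.
Rounded: 3.6 × 10^3 C.

3.6 × 10^3 C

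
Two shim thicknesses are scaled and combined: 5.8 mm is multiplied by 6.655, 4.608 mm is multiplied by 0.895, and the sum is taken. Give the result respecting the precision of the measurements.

5.8 × 6.655 = 38.599 → 39 mm (2 s.f., last digit at the 10^0 place).
4.608 × 0.895 = 4.12416 → 4.12 mm (3 s.f., last digit at the 10^-2 place).
Sum: 42.72316 mm; keep the coarser place, 10^0.
Result: 43 mm.

43 mm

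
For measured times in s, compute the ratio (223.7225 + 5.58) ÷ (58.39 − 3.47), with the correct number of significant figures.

223.7225 + 5.58 = 229.3025, limited to 2 d.p. → 5 s.f.; 58.39 − 3.47 = 54.92, limited to 2 d.p. → 4 s.f.
Carrying full precision, 229.3025 ÷ 54.92 = 4.17520939548…; keep min(5, 4) = 4 s.f.
Rounded to 4 significant figures: 4.175.

4.175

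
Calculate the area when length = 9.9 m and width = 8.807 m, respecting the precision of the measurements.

area = 9.9 m × 8.807 m = 87.1893 m².
9.9 has 2 significant figures; 8.807 has 4.
Division/multiplication keeps the fewest: 2 significant figures.
Rounded: 87 m².

87 m²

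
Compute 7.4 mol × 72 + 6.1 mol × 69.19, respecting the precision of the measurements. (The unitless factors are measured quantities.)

7.4 × 72 = 532.8 → 5.3 × 10² mol (2 s.f., last digit at the 10^1 place).
6.1 × 69.19 = 422.059 → 4.2 × 10² mol (2 s.f., last digit at the 10^1 place).
Sum: 954.859 mol; keep the coarser place, 10^1.
Result: 9.5 × 10² mol.

9.5 × 10² mol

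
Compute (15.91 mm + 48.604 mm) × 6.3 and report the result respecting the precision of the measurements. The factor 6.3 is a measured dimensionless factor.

4.1 × 10² mm

15.91 mm + 48.604 mm = 64.514 mm; the sum is limited to 2 decimal places (4 s.f.).
Carrying full precision, 64.514 × 6.3 = 406.4382 mm; 6.3 has 2 s.f., so the result keeps min(4, 2) = 2 s.f.
Rounded to 2 significant figures: 4.1 × 10² mm.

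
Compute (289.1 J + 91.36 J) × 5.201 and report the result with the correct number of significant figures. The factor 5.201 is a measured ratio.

1979 J

289.1 J + 91.36 J = 380.46 J; the sum is limited to 1 decimal place (4 s.f.).
Carrying full precision, 380.46 × 5.201 = 1978.77246 J; 5.201 has 4 s.f., so the result keeps min(4, 4) = 4 s.f.
Rounded to 4 significant figures: 1979 J.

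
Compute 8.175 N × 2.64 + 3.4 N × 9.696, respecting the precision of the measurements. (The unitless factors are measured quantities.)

8.175 × 2.64 = 21.582 → 21.6 N (3 s.f., last digit at the 10^-1 place).
3.4 × 9.696 = 32.9664 → 33 N (2 s.f., last digit at the 10^0 place).
Sum: 54.5484 N; keep the coarser place, 10^0.
Result: 55 N.

55 N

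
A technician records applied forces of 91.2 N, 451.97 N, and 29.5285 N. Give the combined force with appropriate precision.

572.7 N

91.2 N + 451.97 N + 29.5285 N = 572.6985 N.
Addition/subtraction keeps the fewest decimal places: 91.2 → 1 decimal place, 451.97 → 2 decimal places, 29.5285 → 4 decimal places; limit is 1.
Rounded to 1 decimal place: 572.7 N.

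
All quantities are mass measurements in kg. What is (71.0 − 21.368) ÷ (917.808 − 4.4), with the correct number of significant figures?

71.0 − 21.368 = 49.632, limited to 1 d.p. → 3 s.f.; 917.808 − 4.4 = 913.408, limited to 1 d.p. → 4 s.f.
Carrying full precision, 49.632 ÷ 913.408 = 0.0543371636771…; keep min(3, 4) = 3 s.f.
Rounded to 3 significant figures: 0.0543.

0.0543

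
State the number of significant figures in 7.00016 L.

7.00016: zeros between nonzero digits are significant.

6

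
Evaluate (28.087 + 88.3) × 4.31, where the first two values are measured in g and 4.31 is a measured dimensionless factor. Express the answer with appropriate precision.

28.087 g + 88.3 g = 116.387 g; the sum is limited to 1 decimal place (4 s.f.).
Carrying full precision, 116.387 × 4.31 = 501.62797 g; 4.31 has 3 s.f., so the result keeps min(4, 3) = 3 s.f.
Rounded to 3 significant figures: 502 g.

502 g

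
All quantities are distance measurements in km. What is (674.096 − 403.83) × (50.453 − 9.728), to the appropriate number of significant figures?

674.096 − 403.83 = 270.266, limited to 2 d.p. → 5 s.f.; 50.453 − 9.728 = 40.725, limited to 3 d.p. → 5 s.f.
Carrying full precision, 270.266 × 40.725 = 11006.58285; keep min(5, 5) = 5 s.f.
Rounded to 5 significant figures: 11007 km².

11007 km²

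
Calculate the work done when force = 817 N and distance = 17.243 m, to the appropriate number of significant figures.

1.41 × 10⁴ J

work done = 817 N × 17.243 m = 14087.531 J.
817 has 3 significant figures; 17.243 has 5.
Division/multiplication keeps the fewest: 3 significant figures.
Rounded: 1.41 × 10⁴ J.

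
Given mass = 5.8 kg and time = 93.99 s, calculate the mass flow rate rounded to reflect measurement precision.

6.2 × 10⁻² kg/s

mass flow rate = 5.8 kg ÷ 93.99 s = 0.0617086924141… kg/s.
5.8 has 2 significant figures; 93.99 has 4.
Division/multiplication keeps the fewest: 2 significant figures.
Rounded: 6.2 × 10⁻² kg/s.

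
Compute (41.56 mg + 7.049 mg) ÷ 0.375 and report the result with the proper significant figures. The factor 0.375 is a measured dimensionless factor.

130. mg

41.56 mg + 7.049 mg = 48.609 mg; the sum is limited to 2 decimal places (4 s.f.).
Carrying full precision, 48.609 ÷ 0.375 = 129.624 mg; 0.375 has 3 s.f., so the result keeps min(4, 3) = 3 s.f.
Rounded to 3 significant figures: 130. mg.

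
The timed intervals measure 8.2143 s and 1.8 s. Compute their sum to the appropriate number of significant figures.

8.2143 s + 1.8 s = 10.0143 s.
Addition/subtraction keeps the fewest decimal places: 8.2143 → 4 decimal places, 1.8 → 1 decimal place; limit is 1.
Rounded to 1 decimal place: 10.0 s.

10.0 s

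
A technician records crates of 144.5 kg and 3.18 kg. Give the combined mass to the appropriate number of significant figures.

1.477 × 10² kg

144.5 kg + 3.18 kg = 147.68 kg.
Addition/subtraction keeps the fewest decimal places: 144.5 → 1 decimal place, 3.18 → 2 decimal places; limit is 1.
Rounded to 1 decimal place: 1.477 × 10² kg.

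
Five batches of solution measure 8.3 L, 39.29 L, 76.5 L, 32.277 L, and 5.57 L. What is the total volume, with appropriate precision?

8.3 L + 39.29 L + 76.5 L + 32.277 L + 5.57 L = 161.937 L.
Addition/subtraction keeps the fewest decimal places: 8.3 → 1 decimal place, 39.29 → 2 decimal places, 76.5 → 1 decimal place, 32.277 → 3 decimal places, 5.57 → 2 decimal places; limit is 1.
Rounded to 1 decimal place: 161.9 L.

161.9 L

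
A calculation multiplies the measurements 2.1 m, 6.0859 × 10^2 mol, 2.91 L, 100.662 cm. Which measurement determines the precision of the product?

2.1 m → 2 s.f.; 6.0859 × 10^2 mol → 5 s.f.; 2.91 L → 3 s.f.; 100.662 cm → 6 s.f.
The fewest is 2 significant figures, from 2.1 m.

2.1 m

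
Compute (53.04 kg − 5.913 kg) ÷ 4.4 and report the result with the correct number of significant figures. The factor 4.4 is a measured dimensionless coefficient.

53.04 kg − 5.913 kg = 47.127 kg; the difference is limited to 2 decimal places (4 s.f.).
Carrying full precision, 47.127 ÷ 4.4 = 10.7106818182… kg; 4.4 has 2 s.f., so the result keeps min(4, 2) = 2 s.f.
Rounded to 2 significant figures: 11 kg.

11 kg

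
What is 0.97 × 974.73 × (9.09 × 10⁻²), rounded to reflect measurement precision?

86

0.97 × 974.73 × (9.09 × 10⁻²) = 85.94486829
Multiplication/division keeps the fewest significant figures: 0.97 → 2 s.f., 974.73 → 5 s.f., 9.09 × 10⁻² → 3 s.f.; limit is 2.
Rounded to 2 significant figures: 86.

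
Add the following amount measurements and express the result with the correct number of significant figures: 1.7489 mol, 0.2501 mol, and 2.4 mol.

4.4 mol

1.7489 mol + 0.2501 mol + 2.4 mol = 4.3990 mol.
Addition/subtraction keeps the fewest decimal places: 1.7489 → 4 decimal places, 0.2501 → 4 decimal places, 2.4 → 1 decimal place; limit is 1.
Rounded to 1 decimal place: 4.4 mol.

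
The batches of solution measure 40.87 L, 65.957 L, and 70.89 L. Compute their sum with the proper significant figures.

40.87 L + 65.957 L + 70.89 L = 177.717 L.
Addition/subtraction keeps the fewest decimal places: 40.87 → 2 decimal places, 65.957 → 3 decimal places, 70.89 → 2 decimal places; limit is 2.
Rounded to 2 decimal places: 177.72 L.

177.72 L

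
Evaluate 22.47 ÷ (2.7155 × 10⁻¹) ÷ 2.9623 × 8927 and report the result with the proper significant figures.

2.494 × 10⁵

22.47 ÷ (2.7155 × 10⁻¹) ÷ 2.9623 × 8927 = 249361.706577…
Multiplication/division keeps the fewest significant figures: 22.47 → 4 s.f., 2.7155 × 10⁻¹ → 5 s.f., 2.9623 → 5 s.f., 8927 → 4 s.f.; limit is 4.
Rounded to 4 significant figures: 2.494 × 10⁵.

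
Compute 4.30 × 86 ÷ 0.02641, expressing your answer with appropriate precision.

1.4 × 10^4

4.30 × 86 ÷ 0.02641 = 14002.2718667…
Multiplication/division keeps the fewest significant figures: 4.30 → 3 s.f., 86 → 2 s.f., 0.02641 → 4 s.f.; limit is 2.
Rounded to 2 significant figures: 1.4 × 10^4.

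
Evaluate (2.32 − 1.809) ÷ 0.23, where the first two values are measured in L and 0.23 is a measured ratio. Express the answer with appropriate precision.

2.32 L − 1.809 L = 0.511 L; the difference is limited to 2 decimal places (2 s.f.).
Carrying full precision, 0.511 ÷ 0.23 = 2.22173913043… L; 0.23 has 2 s.f., so the result keeps min(2, 2) = 2 s.f.
Rounded to 2 significant figures: 2.2 L.

2.2 L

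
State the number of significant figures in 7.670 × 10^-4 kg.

7.670 × 10^-4: in scientific notation every digit of the coefficient is significant.

4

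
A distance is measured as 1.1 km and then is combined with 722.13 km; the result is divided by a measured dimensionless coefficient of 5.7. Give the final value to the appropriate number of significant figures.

1.1 km + 722.13 km = 723.23 km; the sum is limited to 1 decimal place (4 s.f.).
Carrying full precision, 723.23 ÷ 5.7 = 126.88245614… km; 5.7 has 2 s.f., so the result keeps min(4, 2) = 2 s.f.
Rounded to 2 significant figures: 1.3 × 10² km.

1.3 × 10² km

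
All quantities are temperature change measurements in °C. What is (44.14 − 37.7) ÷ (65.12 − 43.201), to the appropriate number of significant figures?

0.29

44.14 − 37.7 = 6.44, limited to 1 d.p. → 2 s.f.; 65.12 − 43.201 = 21.919, limited to 2 d.p. → 4 s.f.
Carrying full precision, 6.44 ÷ 21.919 = 0.293809024134…; keep min(2, 4) = 2 s.f.
Rounded to 2 significant figures: 0.29.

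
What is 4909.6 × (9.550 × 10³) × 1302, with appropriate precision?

6.105 × 10¹⁰

4909.6 × (9.550 × 10³) × 1302 = 6.104645736 × 10^10
Multiplication/division keeps the fewest significant figures: 4909.6 → 5 s.f., 9.550 × 10³ → 4 s.f., 1302 → 4 s.f.; limit is 4.
Rounded to 4 significant figures: 6.105 × 10¹⁰.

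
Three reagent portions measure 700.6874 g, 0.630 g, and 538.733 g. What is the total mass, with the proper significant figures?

1.240050 × 10³ g

700.6874 g + 0.630 g + 538.733 g = 1240.0504 g.
Addition/subtraction keeps the fewest decimal places: 700.6874 → 4 decimal places, 0.630 → 3 decimal places, 538.733 → 3 decimal places; limit is 3.
Rounded to 3 decimal places: 1.240050 × 10³ g.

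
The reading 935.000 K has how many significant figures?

935.000: trailing zeros after a decimal point are significant.

6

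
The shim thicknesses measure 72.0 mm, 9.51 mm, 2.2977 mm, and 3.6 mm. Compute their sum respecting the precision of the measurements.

87.4 mm

72.0 mm + 9.51 mm + 2.2977 mm + 3.6 mm = 87.4077 mm.
Addition/subtraction keeps the fewest decimal places: 72.0 → 1 decimal place, 9.51 → 2 decimal places, 2.2977 → 4 decimal places, 3.6 → 1 decimal place; limit is 1.
Rounded to 1 decimal place: 87.4 mm.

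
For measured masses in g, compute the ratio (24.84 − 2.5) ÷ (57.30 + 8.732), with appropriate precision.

24.84 − 2.5 = 22.34, limited to 1 d.p. → 3 s.f.; 57.30 + 8.732 = 66.032, limited to 2 d.p. → 4 s.f.
Carrying full precision, 22.34 ÷ 66.032 = 0.338320814151…; keep min(3, 4) = 3 s.f.
Rounded to 3 significant figures: 0.338.

0.338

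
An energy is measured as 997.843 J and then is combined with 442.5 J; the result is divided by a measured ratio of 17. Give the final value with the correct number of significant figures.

85 J

997.843 J + 442.5 J = 1440.343 J; the sum is limited to 1 decimal place (5 s.f.).
Carrying full precision, 1440.343 ÷ 17 = 84.7260588235… J; 17 has 2 s.f., so the result keeps min(5, 2) = 2 s.f.
Rounded to 2 significant figures: 85 J.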